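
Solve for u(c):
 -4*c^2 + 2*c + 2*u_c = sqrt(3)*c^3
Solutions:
 u(c) = C1 + sqrt(3)*c^4/8 + 2*c^3/3 - c^2/2


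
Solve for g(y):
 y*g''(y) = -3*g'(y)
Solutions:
 g(y) = C1 + C2/y^2


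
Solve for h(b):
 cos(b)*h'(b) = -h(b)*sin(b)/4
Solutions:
 h(b) = C1*cos(b)^(1/4)


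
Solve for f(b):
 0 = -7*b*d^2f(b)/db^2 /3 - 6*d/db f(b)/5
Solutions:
 f(b) = C1 + C2*b^(17/35)


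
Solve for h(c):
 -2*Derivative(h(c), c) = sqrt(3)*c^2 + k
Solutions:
 h(c) = C1 - sqrt(3)*c^3/6 - c*k/2


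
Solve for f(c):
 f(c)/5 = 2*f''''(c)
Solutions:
 f(c) = C1*exp(-10^(3/4)*c/10) + C2*exp(10^(3/4)*c/10) + C3*sin(10^(3/4)*c/10) + C4*cos(10^(3/4)*c/10)


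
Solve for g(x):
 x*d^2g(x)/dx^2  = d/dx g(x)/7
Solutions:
 g(x) = C1 + C2*x^(8/7)


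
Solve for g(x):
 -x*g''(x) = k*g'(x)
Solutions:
 g(x) = C1 + x^(1 - re(k))*(C2*sin(log(x)*Abs(im(k))) + C3*cos(log(x)*im(k)))


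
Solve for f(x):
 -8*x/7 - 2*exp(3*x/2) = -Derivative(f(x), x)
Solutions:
 f(x) = C1 + 4*x^2/7 + 4*exp(3*x/2)/3


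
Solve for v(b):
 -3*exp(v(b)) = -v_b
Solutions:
 v(b) = log(-1/(C1 + 3*b))


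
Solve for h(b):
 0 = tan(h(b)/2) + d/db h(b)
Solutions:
 h(b) = -2*asin(C1*exp(-b/2)) + 2*pi
 h(b) = 2*asin(C1*exp(-b/2))


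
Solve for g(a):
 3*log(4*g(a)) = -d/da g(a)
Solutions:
 Integral(1/(log(_y) + 2*log(2)), (_y, g(a)))/3 = C1 - a


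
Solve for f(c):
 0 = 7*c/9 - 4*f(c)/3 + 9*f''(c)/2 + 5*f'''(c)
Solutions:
 f(c) = C1*exp(-c*(27*3^(1/3)/(20*sqrt(238) + 319)^(1/3) + 3^(2/3)*(20*sqrt(238) + 319)^(1/3) + 18)/60)*sin(3^(1/6)*c*(-(20*sqrt(238) + 319)^(1/3) + 9*3^(2/3)/(20*sqrt(238) + 319)^(1/3))/20) + C2*exp(-c*(27*3^(1/3)/(20*sqrt(238) + 319)^(1/3) + 3^(2/3)*(20*sqrt(238) + 319)^(1/3) + 18)/60)*cos(3^(1/6)*c*(-(20*sqrt(238) + 319)^(1/3) + 9*3^(2/3)/(20*sqrt(238) + 319)^(1/3))/20) + C3*exp(c*(-9 + 27*3^(1/3)/(20*sqrt(238) + 319)^(1/3) + 3^(2/3)*(20*sqrt(238) + 319)^(1/3))/30) + 7*c/12


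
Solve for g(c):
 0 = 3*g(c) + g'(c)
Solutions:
 g(c) = C1*exp(-3*c)


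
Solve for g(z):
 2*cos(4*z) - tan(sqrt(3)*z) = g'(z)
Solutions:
 g(z) = C1 + sqrt(3)*log(cos(sqrt(3)*z))/3 + sin(4*z)/2


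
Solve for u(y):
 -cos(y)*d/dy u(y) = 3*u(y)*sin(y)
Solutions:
 u(y) = C1*cos(y)^3


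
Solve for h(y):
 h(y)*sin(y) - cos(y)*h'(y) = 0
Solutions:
 h(y) = C1/cos(y)


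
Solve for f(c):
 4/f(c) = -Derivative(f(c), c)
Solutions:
 f(c) = -sqrt(C1 - 8*c)
 f(c) = sqrt(C1 - 8*c)


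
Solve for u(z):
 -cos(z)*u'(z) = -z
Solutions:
 u(z) = C1 + Integral(z/cos(z), z)


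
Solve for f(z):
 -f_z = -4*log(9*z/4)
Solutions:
 f(z) = C1 + 4*z*log(z) - 4*z + z*log(6561/256)


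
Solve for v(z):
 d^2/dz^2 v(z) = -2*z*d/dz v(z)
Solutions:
 v(z) = C1 + C2*erf(z)


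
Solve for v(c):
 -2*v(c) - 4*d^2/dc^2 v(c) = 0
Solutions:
 v(c) = C1*sin(sqrt(2)*c/2) + C2*cos(sqrt(2)*c/2)


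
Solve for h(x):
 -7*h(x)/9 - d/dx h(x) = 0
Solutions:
 h(x) = C1*exp(-7*x/9)


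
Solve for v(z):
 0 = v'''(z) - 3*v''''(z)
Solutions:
 v(z) = C1 + C2*z + C3*z^2 + C4*exp(z/3)


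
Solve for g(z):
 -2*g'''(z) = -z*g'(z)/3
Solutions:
 g(z) = C1 + Integral(C2*airyai(6^(2/3)*z/6) + C3*airybi(6^(2/3)*z/6), z)


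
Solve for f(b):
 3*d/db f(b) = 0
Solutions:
 f(b) = C1


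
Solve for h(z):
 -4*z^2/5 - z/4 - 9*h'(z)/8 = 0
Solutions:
 h(z) = C1 - 32*z^3/135 - z^2/9


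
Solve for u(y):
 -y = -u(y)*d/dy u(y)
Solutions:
 u(y) = -sqrt(C1 + y^2)
 u(y) = sqrt(C1 + y^2)


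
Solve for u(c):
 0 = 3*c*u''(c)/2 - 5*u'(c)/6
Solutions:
 u(c) = C1 + C2*c^(14/9)


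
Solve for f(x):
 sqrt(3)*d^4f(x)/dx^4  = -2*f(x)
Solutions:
 f(x) = (C1*sin(2^(3/4)*3^(7/8)*x/6) + C2*cos(2^(3/4)*3^(7/8)*x/6))*exp(-2^(3/4)*3^(7/8)*x/6) + (C3*sin(2^(3/4)*3^(7/8)*x/6) + C4*cos(2^(3/4)*3^(7/8)*x/6))*exp(2^(3/4)*3^(7/8)*x/6)


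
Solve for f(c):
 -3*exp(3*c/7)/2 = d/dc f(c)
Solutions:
 f(c) = C1 - 7*exp(3*c/7)/2


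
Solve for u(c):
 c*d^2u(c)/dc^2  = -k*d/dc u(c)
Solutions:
 u(c) = C1 + c^(1 - re(k))*(C2*sin(log(c)*Abs(im(k))) + C3*cos(log(c)*im(k)))


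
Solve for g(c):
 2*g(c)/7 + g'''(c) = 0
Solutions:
 g(c) = C3*exp(-2^(1/3)*7^(2/3)*c/7) + (C1*sin(2^(1/3)*sqrt(3)*7^(2/3)*c/14) + C2*cos(2^(1/3)*sqrt(3)*7^(2/3)*c/14))*exp(2^(1/3)*7^(2/3)*c/14)


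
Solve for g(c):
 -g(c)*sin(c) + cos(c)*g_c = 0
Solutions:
 g(c) = C1/cos(c)


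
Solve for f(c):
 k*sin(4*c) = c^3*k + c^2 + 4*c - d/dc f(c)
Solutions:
 f(c) = C1 + c^4*k/4 + c^3/3 + 2*c^2 + k*cos(4*c)/4


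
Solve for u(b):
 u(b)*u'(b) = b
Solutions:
 u(b) = -sqrt(C1 + b^2)
 u(b) = sqrt(C1 + b^2)


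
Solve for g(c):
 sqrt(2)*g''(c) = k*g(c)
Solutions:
 g(c) = C1*exp(-2^(3/4)*c*sqrt(k)/2) + C2*exp(2^(3/4)*c*sqrt(k)/2)


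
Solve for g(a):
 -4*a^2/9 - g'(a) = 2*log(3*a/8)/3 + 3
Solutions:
 g(a) = C1 - 4*a^3/27 - 2*a*log(a)/3 - 7*a/3 - 2*a*log(3)/3 + 2*a*log(2)


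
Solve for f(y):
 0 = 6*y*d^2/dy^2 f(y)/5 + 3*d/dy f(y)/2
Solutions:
 f(y) = C1 + C2/y^(1/4)


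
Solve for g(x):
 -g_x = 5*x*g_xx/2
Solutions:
 g(x) = C1 + C2*x^(3/5)


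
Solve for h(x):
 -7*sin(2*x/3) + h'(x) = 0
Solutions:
 h(x) = C1 - 21*cos(2*x/3)/2


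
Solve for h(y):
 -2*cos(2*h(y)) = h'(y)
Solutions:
 h(y) = -asin((C1 + exp(8*y))/(C1 - exp(8*y)))/2 + pi/2
 h(y) = asin((C1 + exp(8*y))/(C1 - exp(8*y)))/2


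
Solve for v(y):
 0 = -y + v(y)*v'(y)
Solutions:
 v(y) = -sqrt(C1 + y^2)
 v(y) = sqrt(C1 + y^2)


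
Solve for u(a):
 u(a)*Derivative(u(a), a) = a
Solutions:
 u(a) = -sqrt(C1 + a^2)
 u(a) = sqrt(C1 + a^2)


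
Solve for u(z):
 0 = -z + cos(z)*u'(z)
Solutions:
 u(z) = C1 + Integral(z/cos(z), z)


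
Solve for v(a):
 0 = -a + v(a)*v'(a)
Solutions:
 v(a) = -sqrt(C1 + a^2)
 v(a) = sqrt(C1 + a^2)


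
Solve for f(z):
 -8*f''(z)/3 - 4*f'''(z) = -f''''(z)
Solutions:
 f(z) = C1 + C2*z + C3*exp(2*z*(1 - sqrt(15)/3)) + C4*exp(2*z*(1 + sqrt(15)/3))


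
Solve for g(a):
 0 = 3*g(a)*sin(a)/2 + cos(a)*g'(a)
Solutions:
 g(a) = C1*cos(a)^(3/2)


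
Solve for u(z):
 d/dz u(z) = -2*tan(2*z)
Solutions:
 u(z) = C1 + log(cos(2*z))


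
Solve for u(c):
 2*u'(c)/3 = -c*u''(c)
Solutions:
 u(c) = C1 + C2*c^(1/3)


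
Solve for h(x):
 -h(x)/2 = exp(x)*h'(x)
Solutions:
 h(x) = C1*exp(exp(-x)/2)


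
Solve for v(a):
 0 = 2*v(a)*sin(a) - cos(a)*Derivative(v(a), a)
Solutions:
 v(a) = C1/cos(a)^2


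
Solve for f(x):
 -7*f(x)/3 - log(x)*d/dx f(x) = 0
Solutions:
 f(x) = C1*exp(-7*li(x)/3)


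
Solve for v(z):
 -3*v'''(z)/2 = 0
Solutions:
 v(z) = C1 + C2*z + C3*z^2


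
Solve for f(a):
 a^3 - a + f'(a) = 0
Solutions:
 f(a) = C1 - a^4/4 + a^2/2


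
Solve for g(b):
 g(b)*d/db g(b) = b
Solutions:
 g(b) = -sqrt(C1 + b^2)
 g(b) = sqrt(C1 + b^2)


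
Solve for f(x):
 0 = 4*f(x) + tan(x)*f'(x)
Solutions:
 f(x) = C1/sin(x)^4


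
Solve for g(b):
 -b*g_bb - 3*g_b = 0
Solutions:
 g(b) = C1 + C2/b^2


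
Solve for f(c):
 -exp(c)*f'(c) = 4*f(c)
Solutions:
 f(c) = C1*exp(4*exp(-c))


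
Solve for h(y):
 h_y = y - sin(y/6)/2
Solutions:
 h(y) = C1 + y^2/2 + 3*cos(y/6)


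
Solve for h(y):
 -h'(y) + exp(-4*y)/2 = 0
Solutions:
 h(y) = C1 - exp(-4*y)/8


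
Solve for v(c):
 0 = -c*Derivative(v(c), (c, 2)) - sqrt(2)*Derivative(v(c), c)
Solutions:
 v(c) = C1 + C2*c^(1 - sqrt(2))


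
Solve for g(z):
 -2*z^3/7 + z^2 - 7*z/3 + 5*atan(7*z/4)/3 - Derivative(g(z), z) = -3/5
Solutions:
 g(z) = C1 - z^4/14 + z^3/3 - 7*z^2/6 + 5*z*atan(7*z/4)/3 + 3*z/5 - 10*log(49*z^2 + 16)/21


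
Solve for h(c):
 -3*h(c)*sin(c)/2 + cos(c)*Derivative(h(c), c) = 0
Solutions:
 h(c) = C1/cos(c)^(3/2)


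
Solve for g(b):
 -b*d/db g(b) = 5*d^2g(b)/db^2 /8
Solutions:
 g(b) = C1 + C2*erf(2*sqrt(5)*b/5)


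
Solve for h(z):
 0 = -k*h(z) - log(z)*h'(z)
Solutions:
 h(z) = C1*exp(-k*li(z))


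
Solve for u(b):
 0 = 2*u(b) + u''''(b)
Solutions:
 u(b) = (C1*sin(2^(3/4)*b/2) + C2*cos(2^(3/4)*b/2))*exp(-2^(3/4)*b/2) + (C3*sin(2^(3/4)*b/2) + C4*cos(2^(3/4)*b/2))*exp(2^(3/4)*b/2)


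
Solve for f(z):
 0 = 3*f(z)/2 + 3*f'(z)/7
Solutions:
 f(z) = C1*exp(-7*z/2)


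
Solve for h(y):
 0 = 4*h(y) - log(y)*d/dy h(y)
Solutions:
 h(y) = C1*exp(4*li(y))


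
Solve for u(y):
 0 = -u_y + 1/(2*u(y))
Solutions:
 u(y) = -sqrt(C1 + y)
 u(y) = sqrt(C1 + y)


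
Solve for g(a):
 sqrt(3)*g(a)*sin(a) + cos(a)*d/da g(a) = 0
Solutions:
 g(a) = C1*cos(a)^(sqrt(3))


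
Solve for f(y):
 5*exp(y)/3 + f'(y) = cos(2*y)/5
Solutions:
 f(y) = C1 - 5*exp(y)/3 + sin(2*y)/10


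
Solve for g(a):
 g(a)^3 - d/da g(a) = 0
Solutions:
 g(a) = -sqrt(2)*sqrt(-1/(C1 + a))/2
 g(a) = sqrt(2)*sqrt(-1/(C1 + a))/2


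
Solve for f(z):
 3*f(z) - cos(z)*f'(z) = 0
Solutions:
 f(z) = C1*(sin(z) + 1)^(3/2)/(sin(z) - 1)^(3/2)


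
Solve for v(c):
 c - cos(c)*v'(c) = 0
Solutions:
 v(c) = C1 + Integral(c/cos(c), c)


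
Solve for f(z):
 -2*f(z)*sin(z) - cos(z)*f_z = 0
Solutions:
 f(z) = C1*cos(z)^2


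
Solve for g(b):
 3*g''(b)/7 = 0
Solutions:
 g(b) = C1 + C2*b


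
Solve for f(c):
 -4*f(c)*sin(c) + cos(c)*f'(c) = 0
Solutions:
 f(c) = C1/cos(c)^4


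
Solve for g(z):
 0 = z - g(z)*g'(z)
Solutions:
 g(z) = -sqrt(C1 + z^2)
 g(z) = sqrt(C1 + z^2)


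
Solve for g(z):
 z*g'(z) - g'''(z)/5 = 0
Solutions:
 g(z) = C1 + Integral(C2*airyai(5^(1/3)*z) + C3*airybi(5^(1/3)*z), z)


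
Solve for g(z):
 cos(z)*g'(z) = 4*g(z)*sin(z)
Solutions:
 g(z) = C1/cos(z)^4


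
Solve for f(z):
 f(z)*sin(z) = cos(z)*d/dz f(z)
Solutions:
 f(z) = C1/cos(z)


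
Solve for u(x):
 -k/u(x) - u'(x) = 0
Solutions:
 u(x) = -sqrt(C1 - 2*k*x)
 u(x) = sqrt(C1 - 2*k*x)


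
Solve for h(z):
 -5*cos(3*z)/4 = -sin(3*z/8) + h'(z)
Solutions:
 h(z) = C1 - 5*sin(3*z)/12 - 8*cos(3*z/8)/3


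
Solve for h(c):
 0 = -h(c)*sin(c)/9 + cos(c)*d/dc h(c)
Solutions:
 h(c) = C1/cos(c)^(1/9)


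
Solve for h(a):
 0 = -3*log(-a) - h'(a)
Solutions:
 h(a) = C1 - 3*a*log(-a) + 3*a


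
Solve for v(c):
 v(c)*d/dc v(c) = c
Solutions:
 v(c) = -sqrt(C1 + c^2)
 v(c) = sqrt(C1 + c^2)


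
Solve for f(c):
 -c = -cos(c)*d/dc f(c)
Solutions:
 f(c) = C1 + Integral(c/cos(c), c)


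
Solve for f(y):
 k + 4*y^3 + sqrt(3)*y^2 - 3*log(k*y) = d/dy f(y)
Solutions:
 f(y) = C1 + y^4 + sqrt(3)*y^3/3 + y*(k + 3) - 3*y*log(k*y)


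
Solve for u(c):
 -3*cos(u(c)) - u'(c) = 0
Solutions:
 u(c) = pi - asin((C1 + exp(6*c))/(C1 - exp(6*c)))
 u(c) = asin((C1 + exp(6*c))/(C1 - exp(6*c)))


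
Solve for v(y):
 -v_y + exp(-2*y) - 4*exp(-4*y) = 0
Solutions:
 v(y) = C1 - exp(-2*y)/2 + exp(-4*y)


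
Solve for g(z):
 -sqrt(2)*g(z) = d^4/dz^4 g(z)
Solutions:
 g(z) = (C1*sin(2^(5/8)*z/2) + C2*cos(2^(5/8)*z/2))*exp(-2^(5/8)*z/2) + (C3*sin(2^(5/8)*z/2) + C4*cos(2^(5/8)*z/2))*exp(2^(5/8)*z/2)


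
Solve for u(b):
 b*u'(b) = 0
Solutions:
 u(b) = C1


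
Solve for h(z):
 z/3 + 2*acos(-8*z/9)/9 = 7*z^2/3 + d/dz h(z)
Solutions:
 h(z) = C1 - 7*z^3/9 + z^2/6 + 2*z*acos(-8*z/9)/9 + sqrt(81 - 64*z^2)/36


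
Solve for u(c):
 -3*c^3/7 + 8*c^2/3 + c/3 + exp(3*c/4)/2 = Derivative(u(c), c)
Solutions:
 u(c) = C1 - 3*c^4/28 + 8*c^3/9 + c^2/6 + 2*exp(3*c/4)/3


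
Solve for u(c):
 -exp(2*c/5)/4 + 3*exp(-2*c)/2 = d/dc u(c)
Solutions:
 u(c) = C1 - 5*exp(2*c/5)/8 - 3*exp(-2*c)/4


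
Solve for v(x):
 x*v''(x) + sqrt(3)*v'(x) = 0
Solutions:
 v(x) = C1 + C2*x^(1 - sqrt(3))


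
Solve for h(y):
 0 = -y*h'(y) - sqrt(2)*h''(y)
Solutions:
 h(y) = C1 + C2*erf(2^(1/4)*y/2)


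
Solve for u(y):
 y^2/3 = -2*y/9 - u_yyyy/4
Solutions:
 u(y) = C1 + C2*y + C3*y^2 + C4*y^3 - y^6/270 - y^5/135


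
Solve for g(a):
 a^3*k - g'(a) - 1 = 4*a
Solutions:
 g(a) = C1 + a^4*k/4 - 2*a^2 - a


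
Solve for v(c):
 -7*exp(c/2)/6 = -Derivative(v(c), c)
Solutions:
 v(c) = C1 + 7*exp(c/2)/3


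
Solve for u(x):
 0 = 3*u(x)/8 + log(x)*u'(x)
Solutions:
 u(x) = C1*exp(-3*li(x)/8)


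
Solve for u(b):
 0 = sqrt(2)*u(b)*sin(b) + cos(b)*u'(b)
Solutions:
 u(b) = C1*cos(b)^(sqrt(2))


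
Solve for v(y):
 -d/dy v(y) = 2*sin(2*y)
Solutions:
 v(y) = C1 + cos(2*y)


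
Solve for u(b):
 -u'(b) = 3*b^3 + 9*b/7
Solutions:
 u(b) = C1 - 3*b^4/4 - 9*b^2/14


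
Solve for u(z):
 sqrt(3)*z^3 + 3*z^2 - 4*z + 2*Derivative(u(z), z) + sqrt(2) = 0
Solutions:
 u(z) = C1 - sqrt(3)*z^4/8 - z^3/2 + z^2 - sqrt(2)*z/2


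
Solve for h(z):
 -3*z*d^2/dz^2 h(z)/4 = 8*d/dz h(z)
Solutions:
 h(z) = C1 + C2/z^(29/3)


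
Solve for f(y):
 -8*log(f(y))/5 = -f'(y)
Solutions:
 li(f(y)) = C1 + 8*y/5


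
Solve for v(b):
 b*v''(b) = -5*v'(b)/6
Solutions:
 v(b) = C1 + C2*b^(1/6)


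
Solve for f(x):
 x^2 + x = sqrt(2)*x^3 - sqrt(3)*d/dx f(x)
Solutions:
 f(x) = C1 + sqrt(6)*x^4/12 - sqrt(3)*x^3/9 - sqrt(3)*x^2/6


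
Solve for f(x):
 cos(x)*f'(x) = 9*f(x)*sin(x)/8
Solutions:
 f(x) = C1/cos(x)^(9/8)


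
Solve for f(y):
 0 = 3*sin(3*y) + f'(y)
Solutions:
 f(y) = C1 + cos(3*y)


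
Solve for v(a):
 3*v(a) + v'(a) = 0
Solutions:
 v(a) = C1*exp(-3*a)


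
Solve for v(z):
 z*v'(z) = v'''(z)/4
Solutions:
 v(z) = C1 + Integral(C2*airyai(2^(2/3)*z) + C3*airybi(2^(2/3)*z), z)


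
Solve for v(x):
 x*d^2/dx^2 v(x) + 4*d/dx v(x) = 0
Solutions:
 v(x) = C1 + C2/x^3


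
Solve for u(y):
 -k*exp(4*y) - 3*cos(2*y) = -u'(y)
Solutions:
 u(y) = C1 + k*exp(4*y)/4 + 3*sin(2*y)/2


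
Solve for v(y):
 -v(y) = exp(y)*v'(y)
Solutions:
 v(y) = C1*exp(exp(-y))


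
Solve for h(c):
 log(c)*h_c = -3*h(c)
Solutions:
 h(c) = C1*exp(-3*li(c))


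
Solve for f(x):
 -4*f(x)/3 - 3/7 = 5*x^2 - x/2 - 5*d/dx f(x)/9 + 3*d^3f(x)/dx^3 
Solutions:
 f(x) = C1*exp(x*(5/(sqrt(26119)/27 + 6)^(1/3) + 9*(sqrt(26119)/27 + 6)^(1/3))/54)*sin(sqrt(3)*x*(-9*(sqrt(26119)/27 + 6)^(1/3) + 5/(sqrt(26119)/27 + 6)^(1/3))/54) + C2*exp(x*(5/(sqrt(26119)/27 + 6)^(1/3) + 9*(sqrt(26119)/27 + 6)^(1/3))/54)*cos(sqrt(3)*x*(-9*(sqrt(26119)/27 + 6)^(1/3) + 5/(sqrt(26119)/27 + 6)^(1/3))/54) + C3*exp(-x*(5/(sqrt(26119)/27 + 6)^(1/3) + 9*(sqrt(26119)/27 + 6)^(1/3))/27) - 15*x^2/4 - 11*x/4 - 493/336


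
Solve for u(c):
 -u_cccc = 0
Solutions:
 u(c) = C1 + C2*c + C3*c^2 + C4*c^3


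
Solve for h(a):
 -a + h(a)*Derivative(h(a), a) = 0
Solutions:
 h(a) = -sqrt(C1 + a^2)
 h(a) = sqrt(C1 + a^2)


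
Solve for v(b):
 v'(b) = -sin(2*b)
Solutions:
 v(b) = C1 + cos(2*b)/2


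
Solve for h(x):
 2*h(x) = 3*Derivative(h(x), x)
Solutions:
 h(x) = C1*exp(2*x/3)


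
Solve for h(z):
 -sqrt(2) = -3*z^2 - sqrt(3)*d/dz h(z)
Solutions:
 h(z) = C1 - sqrt(3)*z^3/3 + sqrt(6)*z/3


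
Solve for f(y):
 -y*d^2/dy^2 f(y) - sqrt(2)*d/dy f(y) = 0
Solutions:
 f(y) = C1 + C2*y^(1 - sqrt(2))


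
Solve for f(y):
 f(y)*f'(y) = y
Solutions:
 f(y) = -sqrt(C1 + y^2)
 f(y) = sqrt(C1 + y^2)


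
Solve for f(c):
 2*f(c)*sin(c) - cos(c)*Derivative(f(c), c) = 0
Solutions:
 f(c) = C1/cos(c)^2


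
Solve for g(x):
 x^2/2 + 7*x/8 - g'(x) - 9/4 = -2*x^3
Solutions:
 g(x) = C1 + x^4/2 + x^3/6 + 7*x^2/16 - 9*x/4


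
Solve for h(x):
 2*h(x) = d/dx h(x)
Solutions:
 h(x) = C1*exp(2*x)


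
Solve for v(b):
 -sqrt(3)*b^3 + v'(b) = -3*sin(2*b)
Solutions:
 v(b) = C1 + sqrt(3)*b^4/4 + 3*cos(2*b)/2


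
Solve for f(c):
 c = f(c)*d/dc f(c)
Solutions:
 f(c) = -sqrt(C1 + c^2)
 f(c) = sqrt(C1 + c^2)


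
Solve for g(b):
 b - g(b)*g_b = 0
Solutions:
 g(b) = -sqrt(C1 + b^2)
 g(b) = sqrt(C1 + b^2)


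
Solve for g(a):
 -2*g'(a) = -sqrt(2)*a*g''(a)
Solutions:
 g(a) = C1 + C2*a^(1 + sqrt(2))


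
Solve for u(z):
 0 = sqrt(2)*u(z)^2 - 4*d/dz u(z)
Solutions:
 u(z) = -4/(C1 + sqrt(2)*z)


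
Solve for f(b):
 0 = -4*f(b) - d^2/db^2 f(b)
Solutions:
 f(b) = C1*sin(2*b) + C2*cos(2*b)


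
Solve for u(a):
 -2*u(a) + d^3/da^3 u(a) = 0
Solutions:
 u(a) = C3*exp(2^(1/3)*a) + (C1*sin(2^(1/3)*sqrt(3)*a/2) + C2*cos(2^(1/3)*sqrt(3)*a/2))*exp(-2^(1/3)*a/2)


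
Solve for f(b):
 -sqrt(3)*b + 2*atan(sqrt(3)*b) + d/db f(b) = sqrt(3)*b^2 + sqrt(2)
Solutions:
 f(b) = C1 + sqrt(3)*b^3/3 + sqrt(3)*b^2/2 - 2*b*atan(sqrt(3)*b) + sqrt(2)*b + sqrt(3)*log(3*b^2 + 1)/3


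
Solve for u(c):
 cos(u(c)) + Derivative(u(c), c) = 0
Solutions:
 u(c) = pi - asin((C1 + exp(2*c))/(C1 - exp(2*c)))
 u(c) = asin((C1 + exp(2*c))/(C1 - exp(2*c)))


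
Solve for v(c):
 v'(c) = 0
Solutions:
 v(c) = C1


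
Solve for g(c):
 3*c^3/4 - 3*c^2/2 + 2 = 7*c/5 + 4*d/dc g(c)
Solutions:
 g(c) = C1 + 3*c^4/64 - c^3/8 - 7*c^2/40 + c/2


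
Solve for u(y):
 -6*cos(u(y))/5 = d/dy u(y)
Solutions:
 6*y/5 - log(sin(u(y)) - 1)/2 + log(sin(u(y)) + 1)/2 = C1


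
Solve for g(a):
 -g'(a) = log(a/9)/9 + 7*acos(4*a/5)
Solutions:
 g(a) = C1 - a*log(a)/9 - 7*a*acos(4*a/5) + a/9 + 2*a*log(3)/9 + 7*sqrt(25 - 16*a^2)/4


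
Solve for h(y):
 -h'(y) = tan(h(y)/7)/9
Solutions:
 h(y) = -7*asin(C1*exp(-y/63)) + 7*pi
 h(y) = 7*asin(C1*exp(-y/63))


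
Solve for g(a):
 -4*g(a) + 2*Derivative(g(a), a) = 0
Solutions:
 g(a) = C1*exp(2*a)


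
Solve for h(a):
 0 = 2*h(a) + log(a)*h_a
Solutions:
 h(a) = C1*exp(-2*li(a))


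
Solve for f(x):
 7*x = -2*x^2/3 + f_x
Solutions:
 f(x) = C1 + 2*x^3/9 + 7*x^2/2


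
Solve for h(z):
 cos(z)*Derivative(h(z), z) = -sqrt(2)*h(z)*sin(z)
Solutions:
 h(z) = C1*cos(z)^(sqrt(2))


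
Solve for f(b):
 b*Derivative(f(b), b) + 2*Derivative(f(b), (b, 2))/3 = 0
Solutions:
 f(b) = C1 + C2*erf(sqrt(3)*b/2)


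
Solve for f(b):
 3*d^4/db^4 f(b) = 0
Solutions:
 f(b) = C1 + C2*b + C3*b^2 + C4*b^3


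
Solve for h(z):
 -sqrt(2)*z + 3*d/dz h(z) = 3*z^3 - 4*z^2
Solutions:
 h(z) = C1 + z^4/4 - 4*z^3/9 + sqrt(2)*z^2/6


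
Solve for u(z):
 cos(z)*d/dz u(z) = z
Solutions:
 u(z) = C1 + Integral(z/cos(z), z)


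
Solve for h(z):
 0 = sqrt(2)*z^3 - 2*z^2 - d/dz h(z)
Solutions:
 h(z) = C1 + sqrt(2)*z^4/4 - 2*z^3/3


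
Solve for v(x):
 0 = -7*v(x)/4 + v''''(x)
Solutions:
 v(x) = C1*exp(-sqrt(2)*7^(1/4)*x/2) + C2*exp(sqrt(2)*7^(1/4)*x/2) + C3*sin(sqrt(2)*7^(1/4)*x/2) + C4*cos(sqrt(2)*7^(1/4)*x/2)


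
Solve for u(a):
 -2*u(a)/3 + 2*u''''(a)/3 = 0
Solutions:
 u(a) = C1*exp(-a) + C2*exp(a) + C3*sin(a) + C4*cos(a)


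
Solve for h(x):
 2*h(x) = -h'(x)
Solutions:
 h(x) = C1*exp(-2*x)


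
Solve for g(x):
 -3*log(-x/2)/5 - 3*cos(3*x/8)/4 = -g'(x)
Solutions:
 g(x) = C1 + 3*x*log(-x)/5 - 3*x/5 - 3*x*log(2)/5 + 2*sin(3*x/8)


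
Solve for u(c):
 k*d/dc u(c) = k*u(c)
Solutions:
 u(c) = C1*exp(c)


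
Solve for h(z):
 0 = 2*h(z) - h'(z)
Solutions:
 h(z) = C1*exp(2*z)


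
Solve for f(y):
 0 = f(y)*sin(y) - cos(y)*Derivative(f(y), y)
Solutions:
 f(y) = C1/cos(y)


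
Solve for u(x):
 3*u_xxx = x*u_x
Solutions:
 u(x) = C1 + Integral(C2*airyai(3^(2/3)*x/3) + C3*airybi(3^(2/3)*x/3), x)


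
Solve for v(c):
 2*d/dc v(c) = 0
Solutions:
 v(c) = C1


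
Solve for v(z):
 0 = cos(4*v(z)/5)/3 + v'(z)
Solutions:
 z/3 - 5*log(sin(4*v(z)/5) - 1)/8 + 5*log(sin(4*v(z)/5) + 1)/8 = C1


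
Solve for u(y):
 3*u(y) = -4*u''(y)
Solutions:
 u(y) = C1*sin(sqrt(3)*y/2) + C2*cos(sqrt(3)*y/2)


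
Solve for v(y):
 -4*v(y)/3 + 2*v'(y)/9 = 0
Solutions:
 v(y) = C1*exp(6*y)


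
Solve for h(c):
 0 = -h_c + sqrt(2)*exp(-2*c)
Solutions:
 h(c) = C1 - sqrt(2)*exp(-2*c)/2


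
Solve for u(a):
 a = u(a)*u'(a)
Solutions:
 u(a) = -sqrt(C1 + a^2)
 u(a) = sqrt(C1 + a^2)


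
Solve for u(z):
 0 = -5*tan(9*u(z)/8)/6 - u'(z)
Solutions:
 u(z) = -8*asin(C1*exp(-15*z/16))/9 + 8*pi/9
 u(z) = 8*asin(C1*exp(-15*z/16))/9


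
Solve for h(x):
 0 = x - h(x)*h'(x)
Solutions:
 h(x) = -sqrt(C1 + x^2)
 h(x) = sqrt(C1 + x^2)


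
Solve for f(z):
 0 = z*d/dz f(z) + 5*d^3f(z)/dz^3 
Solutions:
 f(z) = C1 + Integral(C2*airyai(-5^(2/3)*z/5) + C3*airybi(-5^(2/3)*z/5), z)


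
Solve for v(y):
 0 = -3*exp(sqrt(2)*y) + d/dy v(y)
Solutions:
 v(y) = C1 + 3*sqrt(2)*exp(sqrt(2)*y)/2


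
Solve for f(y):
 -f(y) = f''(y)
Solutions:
 f(y) = C1*sin(y) + C2*cos(y)


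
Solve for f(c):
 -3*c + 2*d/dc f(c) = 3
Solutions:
 f(c) = C1 + 3*c^2/4 + 3*c/2


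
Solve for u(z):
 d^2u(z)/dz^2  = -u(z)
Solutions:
 u(z) = C1*sin(z) + C2*cos(z)


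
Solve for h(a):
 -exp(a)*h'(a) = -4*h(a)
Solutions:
 h(a) = C1*exp(-4*exp(-a))


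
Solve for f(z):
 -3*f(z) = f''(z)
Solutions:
 f(z) = C1*sin(sqrt(3)*z) + C2*cos(sqrt(3)*z)


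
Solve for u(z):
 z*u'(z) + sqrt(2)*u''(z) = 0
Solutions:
 u(z) = C1 + C2*erf(2^(1/4)*z/2)


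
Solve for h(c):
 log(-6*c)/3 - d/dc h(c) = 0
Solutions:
 h(c) = C1 + c*log(-c)/3 + c*(-1 + log(6))/3


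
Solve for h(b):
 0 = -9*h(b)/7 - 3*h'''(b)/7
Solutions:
 h(b) = C3*exp(-3^(1/3)*b) + (C1*sin(3^(5/6)*b/2) + C2*cos(3^(5/6)*b/2))*exp(3^(1/3)*b/2)


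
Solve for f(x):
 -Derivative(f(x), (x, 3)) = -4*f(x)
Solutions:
 f(x) = C3*exp(2^(2/3)*x) + (C1*sin(2^(2/3)*sqrt(3)*x/2) + C2*cos(2^(2/3)*sqrt(3)*x/2))*exp(-2^(2/3)*x/2)


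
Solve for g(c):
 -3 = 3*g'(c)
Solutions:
 g(c) = C1 - c


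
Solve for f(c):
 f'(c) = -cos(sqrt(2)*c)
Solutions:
 f(c) = C1 - sqrt(2)*sin(sqrt(2)*c)/2


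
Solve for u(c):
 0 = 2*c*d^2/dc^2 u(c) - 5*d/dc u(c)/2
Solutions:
 u(c) = C1 + C2*c^(9/4)


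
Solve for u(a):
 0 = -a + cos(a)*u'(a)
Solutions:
 u(a) = C1 + Integral(a/cos(a), a)


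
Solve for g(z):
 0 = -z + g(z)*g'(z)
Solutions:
 g(z) = -sqrt(C1 + z^2)
 g(z) = sqrt(C1 + z^2)


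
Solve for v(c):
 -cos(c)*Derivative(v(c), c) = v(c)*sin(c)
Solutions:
 v(c) = C1*cos(c)


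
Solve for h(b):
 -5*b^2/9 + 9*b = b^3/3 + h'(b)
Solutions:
 h(b) = C1 - b^4/12 - 5*b^3/27 + 9*b^2/2


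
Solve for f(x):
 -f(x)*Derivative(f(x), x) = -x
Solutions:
 f(x) = -sqrt(C1 + x^2)
 f(x) = sqrt(C1 + x^2)


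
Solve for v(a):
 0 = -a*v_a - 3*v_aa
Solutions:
 v(a) = C1 + C2*erf(sqrt(6)*a/6)


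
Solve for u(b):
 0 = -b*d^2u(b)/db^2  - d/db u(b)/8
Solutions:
 u(b) = C1 + C2*b^(7/8)


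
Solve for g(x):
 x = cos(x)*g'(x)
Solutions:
 g(x) = C1 + Integral(x/cos(x), x)


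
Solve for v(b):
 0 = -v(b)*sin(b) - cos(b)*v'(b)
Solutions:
 v(b) = C1*cos(b)


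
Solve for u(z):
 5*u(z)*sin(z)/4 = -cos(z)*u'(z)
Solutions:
 u(z) = C1*cos(z)^(5/4)


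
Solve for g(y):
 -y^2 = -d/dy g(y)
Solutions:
 g(y) = C1 + y^3/3


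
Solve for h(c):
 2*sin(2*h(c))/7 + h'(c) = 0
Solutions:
 2*c/7 + log(cos(2*h(c)) - 1)/4 - log(cos(2*h(c)) + 1)/4 = C1


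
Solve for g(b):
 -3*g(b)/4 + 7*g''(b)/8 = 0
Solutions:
 g(b) = C1*exp(-sqrt(42)*b/7) + C2*exp(sqrt(42)*b/7)


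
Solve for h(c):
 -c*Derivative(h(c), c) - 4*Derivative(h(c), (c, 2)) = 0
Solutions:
 h(c) = C1 + C2*erf(sqrt(2)*c/4)


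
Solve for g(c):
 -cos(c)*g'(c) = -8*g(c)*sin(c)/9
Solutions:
 g(c) = C1/cos(c)^(8/9)


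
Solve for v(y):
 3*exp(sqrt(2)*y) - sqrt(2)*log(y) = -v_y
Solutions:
 v(y) = C1 + sqrt(2)*y*log(y) - sqrt(2)*y - 3*sqrt(2)*exp(sqrt(2)*y)/2


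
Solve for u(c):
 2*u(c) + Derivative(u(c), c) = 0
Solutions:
 u(c) = C1*exp(-2*c)


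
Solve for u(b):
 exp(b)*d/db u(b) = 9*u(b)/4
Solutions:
 u(b) = C1*exp(-9*exp(-b)/4)


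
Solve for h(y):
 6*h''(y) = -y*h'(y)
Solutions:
 h(y) = C1 + C2*erf(sqrt(3)*y/6)


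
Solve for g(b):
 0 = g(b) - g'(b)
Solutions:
 g(b) = C1*exp(b)


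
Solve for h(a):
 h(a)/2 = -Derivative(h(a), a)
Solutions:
 h(a) = C1*exp(-a/2)


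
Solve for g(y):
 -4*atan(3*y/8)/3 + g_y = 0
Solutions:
 g(y) = C1 + 4*y*atan(3*y/8)/3 - 16*log(9*y^2 + 64)/9


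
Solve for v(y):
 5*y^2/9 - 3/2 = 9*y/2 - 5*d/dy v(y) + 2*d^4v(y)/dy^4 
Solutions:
 v(y) = C1 + C4*exp(2^(2/3)*5^(1/3)*y/2) - y^3/27 + 9*y^2/20 + 3*y/10 + (C2*sin(2^(2/3)*sqrt(3)*5^(1/3)*y/4) + C3*cos(2^(2/3)*sqrt(3)*5^(1/3)*y/4))*exp(-2^(2/3)*5^(1/3)*y/4)


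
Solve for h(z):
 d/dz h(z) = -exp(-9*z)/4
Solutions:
 h(z) = C1 + exp(-9*z)/36


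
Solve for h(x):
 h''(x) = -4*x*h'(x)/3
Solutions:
 h(x) = C1 + C2*erf(sqrt(6)*x/3)


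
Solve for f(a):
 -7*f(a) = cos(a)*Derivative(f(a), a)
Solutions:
 f(a) = C1*sqrt(sin(a) - 1)*(sin(a)^3 - 3*sin(a)^2 + 3*sin(a) - 1)/(sqrt(sin(a) + 1)*(sin(a)^3 + 3*sin(a)^2 + 3*sin(a) + 1))


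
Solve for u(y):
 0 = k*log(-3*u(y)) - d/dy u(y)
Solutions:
 Integral(1/(log(-_y) + log(3)), (_y, u(y))) = C1 + k*y


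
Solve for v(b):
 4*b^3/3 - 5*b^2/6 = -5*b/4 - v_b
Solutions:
 v(b) = C1 - b^4/3 + 5*b^3/18 - 5*b^2/8


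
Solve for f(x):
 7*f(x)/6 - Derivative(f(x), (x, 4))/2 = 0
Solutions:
 f(x) = C1*exp(-3^(3/4)*7^(1/4)*x/3) + C2*exp(3^(3/4)*7^(1/4)*x/3) + C3*sin(3^(3/4)*7^(1/4)*x/3) + C4*cos(3^(3/4)*7^(1/4)*x/3)


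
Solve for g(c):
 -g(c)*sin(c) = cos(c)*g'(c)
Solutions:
 g(c) = C1*cos(c)


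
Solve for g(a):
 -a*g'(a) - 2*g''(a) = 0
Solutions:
 g(a) = C1 + C2*erf(a/2)


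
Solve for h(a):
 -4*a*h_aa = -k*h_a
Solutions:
 h(a) = C1 + a^(re(k)/4 + 1)*(C2*sin(log(a)*Abs(im(k))/4) + C3*cos(log(a)*im(k)/4))


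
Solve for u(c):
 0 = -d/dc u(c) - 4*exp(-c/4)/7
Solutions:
 u(c) = C1 + 16*exp(-c/4)/7


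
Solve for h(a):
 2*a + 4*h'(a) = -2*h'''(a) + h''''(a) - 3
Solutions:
 h(a) = C1 + C2*exp(a*(-2^(1/3)*(3*sqrt(105) + 31)^(1/3) - 2*2^(2/3)/(3*sqrt(105) + 31)^(1/3) + 4)/6)*sin(2^(1/3)*sqrt(3)*a*(-(3*sqrt(105) + 31)^(1/3) + 2*2^(1/3)/(3*sqrt(105) + 31)^(1/3))/6) + C3*exp(a*(-2^(1/3)*(3*sqrt(105) + 31)^(1/3) - 2*2^(2/3)/(3*sqrt(105) + 31)^(1/3) + 4)/6)*cos(2^(1/3)*sqrt(3)*a*(-(3*sqrt(105) + 31)^(1/3) + 2*2^(1/3)/(3*sqrt(105) + 31)^(1/3))/6) + C4*exp(a*(2*2^(2/3)/(3*sqrt(105) + 31)^(1/3) + 2 + 2^(1/3)*(3*sqrt(105) + 31)^(1/3))/3) - a^2/4 - 3*a/4


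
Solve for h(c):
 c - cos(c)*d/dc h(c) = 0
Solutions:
 h(c) = C1 + Integral(c/cos(c), c)


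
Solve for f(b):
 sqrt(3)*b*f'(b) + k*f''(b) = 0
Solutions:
 f(b) = C1 + C2*sqrt(k)*erf(sqrt(2)*3^(1/4)*b*sqrt(1/k)/2)


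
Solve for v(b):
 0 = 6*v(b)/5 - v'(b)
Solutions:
 v(b) = C1*exp(6*b/5)


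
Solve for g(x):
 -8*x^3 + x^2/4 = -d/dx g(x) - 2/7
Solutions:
 g(x) = C1 + 2*x^4 - x^3/12 - 2*x/7


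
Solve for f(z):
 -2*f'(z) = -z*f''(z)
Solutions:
 f(z) = C1 + C2*z^3


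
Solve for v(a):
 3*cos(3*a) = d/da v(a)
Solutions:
 v(a) = C1 + sin(3*a)


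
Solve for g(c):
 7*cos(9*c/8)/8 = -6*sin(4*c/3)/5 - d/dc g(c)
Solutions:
 g(c) = C1 - 7*sin(9*c/8)/9 + 9*cos(4*c/3)/10


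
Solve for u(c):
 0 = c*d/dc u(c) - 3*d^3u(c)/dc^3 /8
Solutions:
 u(c) = C1 + Integral(C2*airyai(2*3^(2/3)*c/3) + C3*airybi(2*3^(2/3)*c/3), c)


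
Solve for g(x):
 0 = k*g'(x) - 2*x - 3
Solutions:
 g(x) = C1 + x^2/k + 3*x/k


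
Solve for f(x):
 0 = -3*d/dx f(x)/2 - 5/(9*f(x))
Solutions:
 f(x) = -sqrt(C1 - 60*x)/9
 f(x) = sqrt(C1 - 60*x)/9


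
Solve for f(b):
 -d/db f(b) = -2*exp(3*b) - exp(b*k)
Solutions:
 f(b) = C1 + 2*exp(3*b)/3 + exp(b*k)/k


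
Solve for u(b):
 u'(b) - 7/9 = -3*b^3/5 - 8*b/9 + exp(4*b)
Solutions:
 u(b) = C1 - 3*b^4/20 - 4*b^2/9 + 7*b/9 + exp(4*b)/4


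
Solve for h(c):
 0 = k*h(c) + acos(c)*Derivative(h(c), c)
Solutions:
 h(c) = C1*exp(-k*Integral(1/acos(c), c))


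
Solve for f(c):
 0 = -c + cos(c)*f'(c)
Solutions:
 f(c) = C1 + Integral(c/cos(c), c)


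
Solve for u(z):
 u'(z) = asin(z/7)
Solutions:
 u(z) = C1 + z*asin(z/7) + sqrt(49 - z^2)


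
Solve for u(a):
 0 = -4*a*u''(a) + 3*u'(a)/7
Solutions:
 u(a) = C1 + C2*a^(31/28)


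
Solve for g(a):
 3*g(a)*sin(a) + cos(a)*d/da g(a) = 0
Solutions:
 g(a) = C1*cos(a)^3


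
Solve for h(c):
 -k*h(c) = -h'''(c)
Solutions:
 h(c) = C1*exp(c*k^(1/3)) + C2*exp(c*k^(1/3)*(-1 + sqrt(3)*I)/2) + C3*exp(-c*k^(1/3)*(1 + sqrt(3)*I)/2)


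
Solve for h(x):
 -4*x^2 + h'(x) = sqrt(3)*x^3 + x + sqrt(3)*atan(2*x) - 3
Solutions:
 h(x) = C1 + sqrt(3)*x^4/4 + 4*x^3/3 + x^2/2 - 3*x + sqrt(3)*(x*atan(2*x) - log(4*x^2 + 1)/4)


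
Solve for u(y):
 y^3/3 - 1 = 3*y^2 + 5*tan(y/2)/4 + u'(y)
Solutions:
 u(y) = C1 + y^4/12 - y^3 - y + 5*log(cos(y/2))/2


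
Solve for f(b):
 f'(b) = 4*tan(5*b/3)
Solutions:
 f(b) = C1 - 12*log(cos(5*b/3))/5


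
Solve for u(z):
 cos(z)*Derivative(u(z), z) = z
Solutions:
 u(z) = C1 + Integral(z/cos(z), z)


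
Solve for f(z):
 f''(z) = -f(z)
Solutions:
 f(z) = C1*sin(z) + C2*cos(z)


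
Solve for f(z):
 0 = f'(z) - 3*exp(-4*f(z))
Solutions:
 f(z) = log(-I*(C1 + 12*z)^(1/4))
 f(z) = log(I*(C1 + 12*z)^(1/4))
 f(z) = log(-(C1 + 12*z)^(1/4))
 f(z) = log(C1 + 12*z)/4


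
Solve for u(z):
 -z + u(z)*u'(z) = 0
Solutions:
 u(z) = -sqrt(C1 + z^2)
 u(z) = sqrt(C1 + z^2)


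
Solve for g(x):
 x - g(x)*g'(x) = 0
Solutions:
 g(x) = -sqrt(C1 + x^2)
 g(x) = sqrt(C1 + x^2)


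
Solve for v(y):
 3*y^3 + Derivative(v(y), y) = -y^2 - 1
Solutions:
 v(y) = C1 - 3*y^4/4 - y^3/3 - y


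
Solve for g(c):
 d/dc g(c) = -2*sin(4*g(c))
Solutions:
 g(c) = -acos((-C1 - exp(16*c))/(C1 - exp(16*c)))/4 + pi/2
 g(c) = acos((-C1 - exp(16*c))/(C1 - exp(16*c)))/4


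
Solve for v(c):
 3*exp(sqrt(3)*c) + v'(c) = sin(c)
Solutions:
 v(c) = C1 - sqrt(3)*exp(sqrt(3)*c) - cos(c)


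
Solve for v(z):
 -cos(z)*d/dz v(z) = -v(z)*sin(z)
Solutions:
 v(z) = C1/cos(z)


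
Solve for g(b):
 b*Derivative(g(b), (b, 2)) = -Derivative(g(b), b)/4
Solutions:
 g(b) = C1 + C2*b^(3/4)


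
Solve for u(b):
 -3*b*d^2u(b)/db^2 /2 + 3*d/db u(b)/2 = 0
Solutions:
 u(b) = C1 + C2*b^2


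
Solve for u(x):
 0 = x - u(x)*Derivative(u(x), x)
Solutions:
 u(x) = -sqrt(C1 + x^2)
 u(x) = sqrt(C1 + x^2)


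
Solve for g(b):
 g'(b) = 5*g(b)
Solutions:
 g(b) = C1*exp(5*b)


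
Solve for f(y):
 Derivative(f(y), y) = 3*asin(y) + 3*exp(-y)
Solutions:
 f(y) = C1 + 3*y*asin(y) + 3*sqrt(1 - y^2) - 3*exp(-y)


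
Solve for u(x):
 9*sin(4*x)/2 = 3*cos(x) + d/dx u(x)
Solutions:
 u(x) = C1 - 3*sin(x) - 9*cos(4*x)/8


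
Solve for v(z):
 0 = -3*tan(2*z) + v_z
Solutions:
 v(z) = C1 - 3*log(cos(2*z))/2


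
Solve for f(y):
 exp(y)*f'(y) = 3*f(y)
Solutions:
 f(y) = C1*exp(-3*exp(-y))


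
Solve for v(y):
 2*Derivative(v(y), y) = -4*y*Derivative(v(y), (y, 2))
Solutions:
 v(y) = C1 + C2*sqrt(y)


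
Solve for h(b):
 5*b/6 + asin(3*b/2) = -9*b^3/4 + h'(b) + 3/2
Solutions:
 h(b) = C1 + 9*b^4/16 + 5*b^2/12 + b*asin(3*b/2) - 3*b/2 + sqrt(4 - 9*b^2)/3


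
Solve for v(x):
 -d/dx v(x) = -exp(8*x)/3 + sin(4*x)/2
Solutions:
 v(x) = C1 + exp(8*x)/24 + cos(4*x)/8


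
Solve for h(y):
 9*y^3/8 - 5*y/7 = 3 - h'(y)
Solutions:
 h(y) = C1 - 9*y^4/32 + 5*y^2/14 + 3*y


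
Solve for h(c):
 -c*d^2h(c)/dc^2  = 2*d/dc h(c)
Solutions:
 h(c) = C1 + C2/c


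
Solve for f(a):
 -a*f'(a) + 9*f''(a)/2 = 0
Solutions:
 f(a) = C1 + C2*erfi(a/3)


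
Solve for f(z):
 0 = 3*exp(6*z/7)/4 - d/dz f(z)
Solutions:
 f(z) = C1 + 7*exp(6*z/7)/8


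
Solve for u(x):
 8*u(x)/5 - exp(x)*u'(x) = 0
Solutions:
 u(x) = C1*exp(-8*exp(-x)/5)


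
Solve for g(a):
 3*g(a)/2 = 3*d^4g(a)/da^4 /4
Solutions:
 g(a) = C1*exp(-2^(1/4)*a) + C2*exp(2^(1/4)*a) + C3*sin(2^(1/4)*a) + C4*cos(2^(1/4)*a)


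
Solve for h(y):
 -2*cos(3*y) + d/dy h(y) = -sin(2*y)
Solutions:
 h(y) = C1 + 2*sin(3*y)/3 + cos(2*y)/2


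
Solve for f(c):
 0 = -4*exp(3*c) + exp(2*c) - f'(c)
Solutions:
 f(c) = C1 - 4*exp(3*c)/3 + exp(2*c)/2


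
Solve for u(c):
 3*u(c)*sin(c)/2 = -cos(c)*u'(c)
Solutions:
 u(c) = C1*cos(c)^(3/2)


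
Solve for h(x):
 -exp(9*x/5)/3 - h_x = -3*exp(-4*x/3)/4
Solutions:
 h(x) = C1 - 5*exp(9*x/5)/27 - 9*exp(-4*x/3)/16


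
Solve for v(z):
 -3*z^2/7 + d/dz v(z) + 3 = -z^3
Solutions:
 v(z) = C1 - z^4/4 + z^3/7 - 3*z


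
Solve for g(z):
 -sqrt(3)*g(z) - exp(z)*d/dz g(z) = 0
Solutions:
 g(z) = C1*exp(sqrt(3)*exp(-z))


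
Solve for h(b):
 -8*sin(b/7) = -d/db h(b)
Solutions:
 h(b) = C1 - 56*cos(b/7)


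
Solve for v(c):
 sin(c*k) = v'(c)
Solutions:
 v(c) = C1 - cos(c*k)/k


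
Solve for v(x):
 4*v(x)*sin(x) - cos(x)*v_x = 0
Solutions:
 v(x) = C1/cos(x)^4


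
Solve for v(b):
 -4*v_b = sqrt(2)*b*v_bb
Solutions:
 v(b) = C1 + C2*b^(1 - 2*sqrt(2))


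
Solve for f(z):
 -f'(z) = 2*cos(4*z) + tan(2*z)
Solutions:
 f(z) = C1 + log(cos(2*z))/2 - sin(4*z)/2


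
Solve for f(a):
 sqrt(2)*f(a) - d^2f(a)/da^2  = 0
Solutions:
 f(a) = C1*exp(-2^(1/4)*a) + C2*exp(2^(1/4)*a)


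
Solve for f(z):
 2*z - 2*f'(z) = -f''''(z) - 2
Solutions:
 f(z) = C1 + C4*exp(2^(1/3)*z) + z^2/2 + z + (C2*sin(2^(1/3)*sqrt(3)*z/2) + C3*cos(2^(1/3)*sqrt(3)*z/2))*exp(-2^(1/3)*z/2)


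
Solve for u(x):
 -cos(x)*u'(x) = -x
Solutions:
 u(x) = C1 + Integral(x/cos(x), x)


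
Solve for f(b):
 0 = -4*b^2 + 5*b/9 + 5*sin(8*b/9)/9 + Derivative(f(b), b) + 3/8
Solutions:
 f(b) = C1 + 4*b^3/3 - 5*b^2/18 - 3*b/8 + 5*cos(8*b/9)/8


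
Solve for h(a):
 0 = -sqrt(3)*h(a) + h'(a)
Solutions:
 h(a) = C1*exp(sqrt(3)*a)


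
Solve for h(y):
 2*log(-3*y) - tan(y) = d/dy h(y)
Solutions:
 h(y) = C1 + 2*y*log(-y) - 2*y + 2*y*log(3) + log(cos(y))


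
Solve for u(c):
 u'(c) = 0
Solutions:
 u(c) = C1


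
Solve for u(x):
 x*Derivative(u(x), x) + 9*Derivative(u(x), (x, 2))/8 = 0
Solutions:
 u(x) = C1 + C2*erf(2*x/3)


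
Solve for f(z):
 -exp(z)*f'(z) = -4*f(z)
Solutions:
 f(z) = C1*exp(-4*exp(-z))


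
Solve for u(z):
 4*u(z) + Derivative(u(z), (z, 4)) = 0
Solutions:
 u(z) = (C1*sin(z) + C2*cos(z))*exp(-z) + (C3*sin(z) + C4*cos(z))*exp(z)


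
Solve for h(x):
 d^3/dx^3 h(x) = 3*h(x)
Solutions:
 h(x) = C3*exp(3^(1/3)*x) + (C1*sin(3^(5/6)*x/2) + C2*cos(3^(5/6)*x/2))*exp(-3^(1/3)*x/2)


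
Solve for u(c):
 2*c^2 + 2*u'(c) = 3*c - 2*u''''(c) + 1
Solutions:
 u(c) = C1 + C4*exp(-c) - c^3/3 + 3*c^2/4 + c/2 + (C2*sin(sqrt(3)*c/2) + C3*cos(sqrt(3)*c/2))*exp(c/2)


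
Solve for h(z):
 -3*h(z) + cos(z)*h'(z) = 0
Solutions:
 h(z) = C1*(sin(z) + 1)^(3/2)/(sin(z) - 1)^(3/2)


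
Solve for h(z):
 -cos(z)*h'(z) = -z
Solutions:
 h(z) = C1 + Integral(z/cos(z), z)


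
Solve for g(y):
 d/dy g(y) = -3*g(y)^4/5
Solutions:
 g(y) = 5^(1/3)*(1/(C1 + 9*y))^(1/3)
 g(y) = 5^(1/3)*(-3^(2/3) - 3*3^(1/6)*I)*(1/(C1 + 3*y))^(1/3)/6
 g(y) = 5^(1/3)*(-3^(2/3) + 3*3^(1/6)*I)*(1/(C1 + 3*y))^(1/3)/6


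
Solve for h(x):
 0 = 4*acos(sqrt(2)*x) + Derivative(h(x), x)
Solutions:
 h(x) = C1 - 4*x*acos(sqrt(2)*x) + 2*sqrt(2)*sqrt(1 - 2*x^2)


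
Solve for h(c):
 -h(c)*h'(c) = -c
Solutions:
 h(c) = -sqrt(C1 + c^2)
 h(c) = sqrt(C1 + c^2)


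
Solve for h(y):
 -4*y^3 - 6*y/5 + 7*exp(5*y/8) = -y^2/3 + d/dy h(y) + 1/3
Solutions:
 h(y) = C1 - y^4 + y^3/9 - 3*y^2/5 - y/3 + 56*exp(5*y/8)/5


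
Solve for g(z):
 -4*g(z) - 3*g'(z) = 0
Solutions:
 g(z) = C1*exp(-4*z/3)


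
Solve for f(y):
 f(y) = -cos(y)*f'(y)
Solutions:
 f(y) = C1*sqrt(sin(y) - 1)/sqrt(sin(y) + 1)


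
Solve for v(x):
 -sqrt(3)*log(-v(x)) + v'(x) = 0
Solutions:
 -li(-v(x)) = C1 + sqrt(3)*x


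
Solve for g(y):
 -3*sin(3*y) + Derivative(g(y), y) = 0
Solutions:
 g(y) = C1 - cos(3*y)


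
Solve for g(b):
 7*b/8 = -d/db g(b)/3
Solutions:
 g(b) = C1 - 21*b^2/16


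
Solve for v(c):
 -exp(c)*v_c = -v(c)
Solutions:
 v(c) = C1*exp(-exp(-c))


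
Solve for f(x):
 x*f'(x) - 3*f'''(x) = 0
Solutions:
 f(x) = C1 + Integral(C2*airyai(3^(2/3)*x/3) + C3*airybi(3^(2/3)*x/3), x)


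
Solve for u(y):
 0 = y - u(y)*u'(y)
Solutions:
 u(y) = -sqrt(C1 + y^2)
 u(y) = sqrt(C1 + y^2)


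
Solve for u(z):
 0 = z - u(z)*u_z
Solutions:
 u(z) = -sqrt(C1 + z^2)
 u(z) = sqrt(C1 + z^2)


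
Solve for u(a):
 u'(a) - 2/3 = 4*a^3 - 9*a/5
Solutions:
 u(a) = C1 + a^4 - 9*a^2/10 + 2*a/3


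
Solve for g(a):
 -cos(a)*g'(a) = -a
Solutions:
 g(a) = C1 + Integral(a/cos(a), a)


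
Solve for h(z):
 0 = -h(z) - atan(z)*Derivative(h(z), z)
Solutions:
 h(z) = C1*exp(-Integral(1/atan(z), z))


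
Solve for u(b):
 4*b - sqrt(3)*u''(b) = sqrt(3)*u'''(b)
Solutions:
 u(b) = C1 + C2*b + C3*exp(-b) + 2*sqrt(3)*b^3/9 - 2*sqrt(3)*b^2/3


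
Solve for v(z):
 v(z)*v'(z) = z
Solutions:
 v(z) = -sqrt(C1 + z^2)
 v(z) = sqrt(C1 + z^2)


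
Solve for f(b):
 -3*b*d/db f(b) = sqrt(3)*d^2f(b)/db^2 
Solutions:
 f(b) = C1 + C2*erf(sqrt(2)*3^(1/4)*b/2)


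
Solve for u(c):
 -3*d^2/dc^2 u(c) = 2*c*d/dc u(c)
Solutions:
 u(c) = C1 + C2*erf(sqrt(3)*c/3)


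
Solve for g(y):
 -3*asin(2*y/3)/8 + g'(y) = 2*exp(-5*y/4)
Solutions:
 g(y) = C1 + 3*y*asin(2*y/3)/8 + 3*sqrt(9 - 4*y^2)/16 - 8*exp(-5*y/4)/5


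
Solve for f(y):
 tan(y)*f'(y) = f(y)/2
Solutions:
 f(y) = C1*sqrt(sin(y))


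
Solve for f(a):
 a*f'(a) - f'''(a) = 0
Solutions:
 f(a) = C1 + Integral(C2*airyai(a) + C3*airybi(a), a)


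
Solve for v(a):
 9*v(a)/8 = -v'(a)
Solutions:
 v(a) = C1*exp(-9*a/8)


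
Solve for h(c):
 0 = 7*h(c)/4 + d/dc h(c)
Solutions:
 h(c) = C1*exp(-7*c/4)


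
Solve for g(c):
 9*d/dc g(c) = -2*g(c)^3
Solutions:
 g(c) = -3*sqrt(2)*sqrt(-1/(C1 - 2*c))/2
 g(c) = 3*sqrt(2)*sqrt(-1/(C1 - 2*c))/2


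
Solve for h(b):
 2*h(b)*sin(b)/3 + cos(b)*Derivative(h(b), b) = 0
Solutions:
 h(b) = C1*cos(b)^(2/3)


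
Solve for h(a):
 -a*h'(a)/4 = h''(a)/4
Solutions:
 h(a) = C1 + C2*erf(sqrt(2)*a/2)


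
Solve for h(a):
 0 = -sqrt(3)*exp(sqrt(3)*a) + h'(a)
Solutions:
 h(a) = C1 + exp(sqrt(3)*a)


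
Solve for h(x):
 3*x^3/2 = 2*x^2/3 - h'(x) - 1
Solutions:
 h(x) = C1 - 3*x^4/8 + 2*x^3/9 - x


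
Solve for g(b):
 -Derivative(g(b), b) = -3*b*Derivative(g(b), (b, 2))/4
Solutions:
 g(b) = C1 + C2*b^(7/3)


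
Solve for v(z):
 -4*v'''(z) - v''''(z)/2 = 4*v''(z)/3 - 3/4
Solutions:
 v(z) = C1 + C2*z + C3*exp(2*z*(-2 + sqrt(30)/3)) + C4*exp(-2*z*(sqrt(30)/3 + 2)) + 9*z^2/32


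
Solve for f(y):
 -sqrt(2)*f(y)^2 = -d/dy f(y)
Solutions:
 f(y) = -1/(C1 + sqrt(2)*y)


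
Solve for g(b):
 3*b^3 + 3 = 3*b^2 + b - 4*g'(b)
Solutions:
 g(b) = C1 - 3*b^4/16 + b^3/4 + b^2/8 - 3*b/4


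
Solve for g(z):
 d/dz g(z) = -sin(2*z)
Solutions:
 g(z) = C1 + cos(2*z)/2


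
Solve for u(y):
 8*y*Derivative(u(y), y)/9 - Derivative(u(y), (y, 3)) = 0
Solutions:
 u(y) = C1 + Integral(C2*airyai(2*3^(1/3)*y/3) + C3*airybi(2*3^(1/3)*y/3), y)


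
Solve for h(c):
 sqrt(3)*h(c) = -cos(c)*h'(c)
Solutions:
 h(c) = C1*(sin(c) - 1)^(sqrt(3)/2)/(sin(c) + 1)^(sqrt(3)/2)


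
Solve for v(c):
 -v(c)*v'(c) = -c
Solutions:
 v(c) = -sqrt(C1 + c^2)
 v(c) = sqrt(C1 + c^2)


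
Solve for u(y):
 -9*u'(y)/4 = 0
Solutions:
 u(y) = C1


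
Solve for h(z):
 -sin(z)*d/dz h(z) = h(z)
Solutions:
 h(z) = C1*sqrt(cos(z) + 1)/sqrt(cos(z) - 1)


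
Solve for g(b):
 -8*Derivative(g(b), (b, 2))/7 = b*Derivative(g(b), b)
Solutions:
 g(b) = C1 + C2*erf(sqrt(7)*b/4)


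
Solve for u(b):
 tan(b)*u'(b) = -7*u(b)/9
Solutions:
 u(b) = C1/sin(b)^(7/9)


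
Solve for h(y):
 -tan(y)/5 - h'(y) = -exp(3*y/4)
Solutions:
 h(y) = C1 + 4*exp(3*y/4)/3 + log(cos(y))/5


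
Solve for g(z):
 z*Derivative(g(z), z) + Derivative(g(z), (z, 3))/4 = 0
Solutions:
 g(z) = C1 + Integral(C2*airyai(-2^(2/3)*z) + C3*airybi(-2^(2/3)*z), z)
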